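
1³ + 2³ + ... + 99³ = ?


n(n+1)/2 = 99×100/2 = 4950
Σk³ = 4950² = 24502500

Σk³ = 24502500


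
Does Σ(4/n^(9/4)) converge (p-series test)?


p-series test: Σ c/n^p converges if p > 1, diverges if p ≤ 1 (constant c > 0 doesn't affect convergence).
p = 9/4
9/4 > 1 → CONVERGES

Converges (p = 9/4 > 1)


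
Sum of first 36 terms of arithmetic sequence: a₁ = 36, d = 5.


aₙ = 36 + (36-1)×5 = 211
Sₙ = n(a₁+aₙ)/2 = 36×(36+211)/2
= 36×247/2 = 4446

S_36 = 4446


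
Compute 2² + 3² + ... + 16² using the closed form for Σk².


Σₖ₌2^16 k² = Σₖ₌₁^16 k² − Σₖ₌₁^1 k²
= 16·17·33/6 − 1·2·3/6
= 1496 − 1 = 1495

Σk² = 1495


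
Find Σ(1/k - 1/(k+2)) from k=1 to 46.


Telescoping with gap 2: two head and two tail terms survive.
= (1 + 1/2) - (1/47 + 1/48)
= 3/2 - 1/47 - 1/48 = 3289/2256

Sum = 3289/2256


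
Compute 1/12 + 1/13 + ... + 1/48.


Σₖ₌12^48 1/k = 1/12 + 1/13 + 1/14 + ... + 1/48
= 637039513112986425173/442720643463713815200
≈ 1.4389

Sum = 637039513112986425173/442720643463713815200 ≈ 1.4389


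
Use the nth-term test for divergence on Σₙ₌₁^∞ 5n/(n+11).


lim(n→∞) 5n/(n+11) = 5/1 = 5  (divide numerator and denominator by n)
lim aₙ = 5 ≠ 0 → series DIVERGES

Diverges (lim aₙ = 5 ≠ 0)


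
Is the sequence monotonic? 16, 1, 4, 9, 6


Differences: -15, 3, 5, -3
Difference at position 2 is +3 (> 0) but position 1 is -15 (< 0) — sequence both rises and falls
→ NOT monotonic

Not monotonic


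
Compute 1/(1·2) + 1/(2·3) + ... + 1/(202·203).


1/(k(k+1)) = 1/k - 1/(k+1) (partial fractions)
Telescoping: Σ = 1 - 1/203 = 202/203

Sum = 202/203


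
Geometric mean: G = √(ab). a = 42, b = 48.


GM = √(42×48) = √2016 = 44.8999

GM = 44.8999


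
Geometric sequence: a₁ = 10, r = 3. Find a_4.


aₙ = a₁·r^(n-1)
= 10×3^3
= 10×27
= 270

a_4 = 270


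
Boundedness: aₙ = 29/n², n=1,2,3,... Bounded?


a₁ = 29, a₂ = 29/4, a₃ = 29/9, ...
0 < aₙ ≤ 29 for all n ≥ 1
The sequence IS bounded

Bounded (0 < aₙ ≤ 29)


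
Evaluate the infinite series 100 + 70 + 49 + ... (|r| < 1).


S∞ = a₁/(1-r) = 100/(1 - 7/10)
= 100/(3/10)
= 1000/3

S∞ = 1000/3


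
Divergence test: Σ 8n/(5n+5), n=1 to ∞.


lim(n→∞) 8n/(5n+5) = 8/5 = 8/5  (divide numerator and denominator by n)
lim aₙ = 8/5 ≠ 0 → series DIVERGES

Diverges (lim aₙ = 8/5 ≠ 0)


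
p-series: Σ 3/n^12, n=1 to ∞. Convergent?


p-series test: Σ c/n^p converges if p > 1, diverges if p ≤ 1 (constant c > 0 doesn't affect convergence).
p = 12
12 > 1 → CONVERGES

Converges (p = 12 > 1)


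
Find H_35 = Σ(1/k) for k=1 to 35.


H_35 = 1/1 + 1/2 + 1/3 + ... + 1/35
= 54437269998109/13127595717600
≈ 4.1468

H_35 = 54437269998109/13127595717600 ≈ 4.1468


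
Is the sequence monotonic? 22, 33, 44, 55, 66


Differences: 11, 11, 11, 11
All differences > 0 → strictly INCREASING

Monotonically increasing


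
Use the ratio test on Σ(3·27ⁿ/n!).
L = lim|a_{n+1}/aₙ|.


aₙ = 3·27^n/n!
a_{n+1}/aₙ = 27^(n+1)/(n+1)! × n!/27^n  (constant 3 cancels)
= 27/(n+1)
L = lim(n→∞) 27/(n+1) = 0
L < 1 → series CONVERGES

Converges (ratio test: L = 0 < 1)


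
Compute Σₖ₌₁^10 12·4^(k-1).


Sₙ = 12×(4^10 - 1)/(4 - 1)
= 12×(1048576 - 1)/3
= 12×1048575/3
= 4194300

S_10 = 4194300


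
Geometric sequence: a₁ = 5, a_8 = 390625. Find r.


r^(n-1) = aₙ/a₁
r^7 = 390625/5 = 78125
r = 78125^(1/7)
= 5

r = 5


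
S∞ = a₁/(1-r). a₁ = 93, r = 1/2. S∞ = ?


S∞ = a₁/(1-r) = 93/(1 - 1/2)
= 93/(1/2)
= 186

S∞ = 186


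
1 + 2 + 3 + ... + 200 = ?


n(n+1)/2 = 200×201/2 = 40200/2 = 20100

Σk = 20100


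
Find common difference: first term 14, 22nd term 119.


d = (aₙ - a₁)/(n-1)
= (119 - 14)/(22-1)
= 105/21 = 5

d = 5


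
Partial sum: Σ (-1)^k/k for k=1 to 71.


S = -1 + 1/2 - 1/3 + 1/4 - 1/5 + 1/6 - 1/7 + 1/8 ± ...
= -0.7001
(Full series converges to -ln(2) ≈ -0.6931)

S_71 = -0.7001


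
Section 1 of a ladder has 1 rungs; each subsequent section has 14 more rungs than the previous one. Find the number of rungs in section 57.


aₙ = a₁ + (n-1)d
= 1 + (57-1)×14
= 1 + 784
= 785

a_57 = 785


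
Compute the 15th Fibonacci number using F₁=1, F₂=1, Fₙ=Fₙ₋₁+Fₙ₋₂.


Fibonacci sequence: 1, 1, 2, 3, 5, 8, 13, 21, 34, 55, 89, ...
F(15) = 610

F(15) = 610


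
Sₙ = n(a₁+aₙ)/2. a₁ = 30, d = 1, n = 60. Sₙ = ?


aₙ = 30 + (60-1)×1 = 89
Sₙ = n(a₁+aₙ)/2 = 60×(30+89)/2
= 60×119/2 = 3570

S_60 = 3570


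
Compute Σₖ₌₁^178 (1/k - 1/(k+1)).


Telescoping: adjacent terms cancel.
= 1/1 - 1/179
= 1 - 1/179 = 178/179

Sum = 178/179


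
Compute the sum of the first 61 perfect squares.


n = 61
n(n+1)(2n+1)/6 = 61×62×123/6
= 465186/6 = 77531

Σk² = 77531


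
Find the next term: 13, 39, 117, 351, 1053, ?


Pattern: geometric (r=3)
Terms: 13, 39, 117, 351, 1053
Next term = 3159

Next term = 3159


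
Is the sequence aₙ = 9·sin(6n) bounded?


For all n, -1 ≤ sin(6n) ≤ 1, so -9 ≤ 9·sin(6n) ≤ 9
Lower bound: -9, Upper bound: 9
The sequence IS bounded

Bounded (-9 ≤ aₙ ≤ 9)


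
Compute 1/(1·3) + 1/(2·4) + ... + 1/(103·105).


1/(k(k+2)) = (1/2)·(1/k - 1/(k+2)) (partial fractions)
Telescoping: Σ = (1/2)·(1 + 1/2 - 1/104 - 1/105) = 16171/21840

Sum = 16171/21840


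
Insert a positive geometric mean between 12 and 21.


GM = √(12×21) = √252 = 15.8745

GM = 15.8745


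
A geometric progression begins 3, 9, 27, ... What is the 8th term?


aₙ = a₁·r^(n-1)
= 3×3^7
= 3×2187
= 6561

a_8 = 6561


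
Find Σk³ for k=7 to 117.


Σₖ₌7^117 k³ = [117·118/2]² − [6·7/2]²
= 47651409 − 441 = 47650968

Σk³ = 47650968


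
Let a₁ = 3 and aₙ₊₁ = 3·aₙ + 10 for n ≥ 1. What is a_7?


Computing step by step:
a_1 = 3
a_2 = 19
a_3 = 67
a_4 = 211
a_5 = 643
a_6 = 1939
a_7 = 5827


a_7 = 5827


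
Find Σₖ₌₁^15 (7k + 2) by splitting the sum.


Σ(7k+2) = 7·Σk + 2·n
= 7·120 + 2·15
= 840 + 30 = 870

Σ = 870


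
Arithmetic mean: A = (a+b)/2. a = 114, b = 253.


AM = (114 + 253)/2 = 367/2 = 183.5

AM = 183.5


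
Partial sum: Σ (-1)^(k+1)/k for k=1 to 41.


S = 1 - 1/2 + 1/3 - 1/4 + 1/5 - 1/6 + 1/7 - 1/8 ± ...
= 0.7052
(Full series converges to +ln(2) ≈ +0.6931)

S_41 = 0.7052


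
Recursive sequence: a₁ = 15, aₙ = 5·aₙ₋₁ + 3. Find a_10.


Computing step by step:
a_1 = 15
a_2 = 78
a_3 = 393
a_4 = 1968
a_5 = 9843
a_6 = 49218
a_7 = 246093
a_8 = 1230468
a_9 = 6152343
a_10 = 30761718


a_10 = 30761718


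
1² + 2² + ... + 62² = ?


n = 62
n(n+1)(2n+1)/6 = 62×63×125/6
= 488250/6 = 81375

Σk² = 81375


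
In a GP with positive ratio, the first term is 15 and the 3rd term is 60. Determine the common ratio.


r^(n-1) = aₙ/a₁
r^2 = 60/15 = 4
r = 4^(1/2)
= ±2; taking r > 0 gives r = 2

r = 2


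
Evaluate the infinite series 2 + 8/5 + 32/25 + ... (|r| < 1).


S∞ = a₁/(1-r) = 2/(1 - 4/5)
= 2/(1/5)
= 10

S∞ = 10


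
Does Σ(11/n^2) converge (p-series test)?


p-series test: Σ c/n^p converges if p > 1, diverges if p ≤ 1 (constant c > 0 doesn't affect convergence).
p = 2
2 > 1 → CONVERGES

Converges (p = 2 > 1)


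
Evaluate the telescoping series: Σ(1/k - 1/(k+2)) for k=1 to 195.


Telescoping with gap 2: two head and two tail terms survive.
= (1 + 1/2) - (1/196 + 1/197)
= 3/2 - 1/196 - 1/197 = 57525/38612

Sum = 57525/38612


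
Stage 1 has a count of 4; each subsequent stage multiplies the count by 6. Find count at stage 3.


aₙ = a₁·r^(n-1)
= 4×6^2
= 4×36
= 144

a_3 = 144


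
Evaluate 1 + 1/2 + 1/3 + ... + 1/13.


H_13 = 1/1 + 1/2 + 1/3 + ... + 1/13
= 1145993/360360
≈ 3.1801

H_13 = 1145993/360360 ≈ 3.1801


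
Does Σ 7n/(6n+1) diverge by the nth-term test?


lim(n→∞) 7n/(6n+1) = 7/6 = 7/6  (divide numerator and denominator by n)
lim aₙ = 7/6 ≠ 0 → series DIVERGES

Diverges (lim aₙ = 7/6 ≠ 0)


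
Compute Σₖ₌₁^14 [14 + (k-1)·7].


aₙ = 14 + (14-1)×7 = 105
Sₙ = n(a₁+aₙ)/2 = 14×(14+105)/2
= 14×119/2 = 833

S_14 = 833


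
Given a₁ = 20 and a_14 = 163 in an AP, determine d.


d = (aₙ - a₁)/(n-1)
= (163 - 20)/(14-1)
= 143/13 = 11

d = 11


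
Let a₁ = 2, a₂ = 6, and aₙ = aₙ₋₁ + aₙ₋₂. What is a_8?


Computing iteratively: 2, 6, 8, 14, 22, 36, 58, 94
a_8 = 94

a_8 = 94


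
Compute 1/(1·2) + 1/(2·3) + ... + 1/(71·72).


1/(k(k+1)) = 1/k - 1/(k+1) (partial fractions)
Telescoping: Σ = 1 - 1/72 = 71/72

Sum = 71/72


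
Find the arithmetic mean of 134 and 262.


AM = (134 + 262)/2 = 396/2 = 198

AM = 198


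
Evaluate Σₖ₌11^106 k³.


Σₖ₌11^106 k³ = [106·107/2]² − [10·11/2]²
= 32160241 − 3025 = 32157216

Σk³ = 32157216


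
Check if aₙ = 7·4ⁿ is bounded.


aₙ = 7·4ⁿ → as n→∞, aₙ→∞ (since base 4 > 1)
No finite upper bound exists
The sequence is UNBOUNDED

Unbounded (aₙ → ∞ as n → ∞)


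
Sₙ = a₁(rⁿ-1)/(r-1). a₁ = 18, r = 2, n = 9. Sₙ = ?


Sₙ = 18×(2^9 - 1)/(2 - 1)
= 18×(512 - 1)/1
= 18×511/1
= 9198

S_9 = 9198


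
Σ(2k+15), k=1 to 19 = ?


Σ(2k+15) = 2·Σk + 15·n
= 2·190 + 15·19
= 380 + 285 = 665

Σ = 665


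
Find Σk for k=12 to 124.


Σₖ₌12^124 k = Σₖ₌₁^124 k − Σₖ₌₁^11 k
= 124·125/2 − 11·12/2
= 7750 − 66 = 7684

Σk = 7684


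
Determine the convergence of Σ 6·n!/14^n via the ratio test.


aₙ = 6·n!/14^n
a_{n+1}/aₙ = (n+1)!/14^(n+1) × 14^n/n!  (constant 6 cancels)
= (n+1)/14
L = lim(n→∞) (n+1)/14 = ∞
L > 1 → series DIVERGES

Diverges (ratio test: L = ∞ > 1)


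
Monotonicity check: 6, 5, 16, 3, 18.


Differences: -1, 11, -13, 15
Difference at position 2 is +11 (> 0) but position 1 is -1 (< 0) — sequence both rises and falls
→ NOT monotonic

Not monotonic


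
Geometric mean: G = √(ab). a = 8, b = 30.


GM = √(8×30) = √240 = 15.4919

GM = 15.4919


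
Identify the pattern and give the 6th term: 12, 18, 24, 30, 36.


Pattern: arithmetic (d=6)
Terms: 12, 18, 24, 30, 36
Next term = 42

Next term = 42


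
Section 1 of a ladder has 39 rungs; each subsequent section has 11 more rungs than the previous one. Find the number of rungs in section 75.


aₙ = a₁ + (n-1)d
= 39 + (75-1)×11
= 39 + 814
= 853

a_75 = 853


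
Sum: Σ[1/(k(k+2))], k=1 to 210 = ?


1/(k(k+2)) = (1/2)·(1/k - 1/(k+2)) (partial fractions)
Telescoping: Σ = (1/2)·(1 + 1/2 - 1/211 - 1/212) = 66675/89464

Sum = 66675/89464


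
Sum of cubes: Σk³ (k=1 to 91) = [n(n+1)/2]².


n(n+1)/2 = 91×92/2 = 4186
Σk³ = 4186² = 17522596

Σk³ = 17522596


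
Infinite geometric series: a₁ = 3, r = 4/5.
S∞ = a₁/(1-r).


S∞ = a₁/(1-r) = 3/(1 - 4/5)
= 3/(1/5)
= 15

S∞ = 15


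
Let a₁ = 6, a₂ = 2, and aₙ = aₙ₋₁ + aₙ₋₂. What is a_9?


Computing iteratively: 6, 2, 8, 10, 18, 28, 46, 74, 120
a_9 = 120

a_9 = 120


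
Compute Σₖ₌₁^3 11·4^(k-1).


Sₙ = 11×(4^3 - 1)/(4 - 1)
= 11×(64 - 1)/3
= 11×63/3
= 231

S_3 = 231


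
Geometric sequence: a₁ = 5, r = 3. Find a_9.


aₙ = a₁·r^(n-1)
= 5×3^8
= 5×6561
= 32805

a_9 = 32805


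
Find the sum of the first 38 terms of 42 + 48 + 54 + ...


aₙ = 42 + (38-1)×6 = 264
Sₙ = n(a₁+aₙ)/2 = 38×(42+264)/2
= 38×306/2 = 5814

S_38 = 5814


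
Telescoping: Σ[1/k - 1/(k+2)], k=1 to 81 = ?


Telescoping with gap 2: two head and two tail terms survive.
= (1 + 1/2) - (1/82 + 1/83)
= 3/2 - 1/82 - 1/83 = 5022/3403

Sum = 5022/3403


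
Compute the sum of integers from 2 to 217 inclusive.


Σₖ₌2^217 k = Σₖ₌₁^217 k − Σₖ₌₁^1 k
= 217·218/2 − 1·2/2
= 23653 − 1 = 23652

Σk = 23652


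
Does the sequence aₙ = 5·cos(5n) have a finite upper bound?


For all n, -1 ≤ cos(5n) ≤ 1, so -5 ≤ 5·cos(5n) ≤ 5
Lower bound: -5, Upper bound: 5
The sequence IS bounded

Bounded (-5 ≤ aₙ ≤ 5)


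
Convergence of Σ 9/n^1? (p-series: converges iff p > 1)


p-series test: Σ c/n^p converges if p > 1, diverges if p ≤ 1 (constant c > 0 doesn't affect convergence).
p = 1
1 ≤ 1 → DIVERGES

Diverges (p = 1 ≤ 1)


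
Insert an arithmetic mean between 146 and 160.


AM = (146 + 160)/2 = 306/2 = 153

AM = 153


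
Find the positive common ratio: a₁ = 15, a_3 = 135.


r^(n-1) = aₙ/a₁
r^2 = 135/15 = 9
r = 9^(1/2)
= ±3; taking r > 0 gives r = 3

r = 3


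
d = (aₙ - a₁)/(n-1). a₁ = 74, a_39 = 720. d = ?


d = (aₙ - a₁)/(n-1)
= (720 - 74)/(39-1)
= 646/38 = 17

d = 17


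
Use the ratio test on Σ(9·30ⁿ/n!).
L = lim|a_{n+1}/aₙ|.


aₙ = 9·30^n/n!
a_{n+1}/aₙ = 30^(n+1)/(n+1)! × n!/30^n  (constant 9 cancels)
= 30/(n+1)
L = lim(n→∞) 30/(n+1) = 0
L < 1 → series CONVERGES

Converges (ratio test: L = 0 < 1)


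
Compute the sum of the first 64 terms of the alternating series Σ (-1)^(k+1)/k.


S = 1 - 1/2 + 1/3 - 1/4 + 1/5 - 1/6 + 1/7 - 1/8 ± ...
= 0.6854
(Full series converges to +ln(2) ≈ +0.6931)

S_64 = 0.6854


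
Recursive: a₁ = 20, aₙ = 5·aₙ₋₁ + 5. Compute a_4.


Computing step by step:
a_1 = 20
a_2 = 105
a_3 = 530
a_4 = 2655


a_4 = 2655


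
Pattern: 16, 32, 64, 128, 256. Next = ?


Pattern: powers of 2: 2ⁿ
Terms: 16, 32, 64, 128, 256
Next term = 512

Next term = 512


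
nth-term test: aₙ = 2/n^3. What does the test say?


lim(n→∞) 2/n^3 = 0
lim aₙ = 0 → nth-term test is INCONCLUSIVE
(Need other tests; this is actually a convergent p-series with p=3 > 1)

Inconclusive (lim aₙ = 0; need another test)


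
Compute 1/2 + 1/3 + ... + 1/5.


Σₖ₌2^5 1/k = 1/2 + 1/3 + 1/4 + 1/5
= 77/60
≈ 1.2833

Sum = 77/60 ≈ 1.2833


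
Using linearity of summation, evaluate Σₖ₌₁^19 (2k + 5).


Σ(2k+5) = 2·Σk + 5·n
= 2·190 + 5·19
= 380 + 95 = 475

Σ = 475


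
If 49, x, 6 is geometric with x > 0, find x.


GM = √(49×6) = √294 = 17.1464

GM = 17.1464


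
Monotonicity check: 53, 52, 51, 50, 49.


Differences: -1, -1, -1, -1
All differences < 0 → strictly DECREASING

Monotonically decreasing


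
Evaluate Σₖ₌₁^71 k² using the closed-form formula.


n = 71
n(n+1)(2n+1)/6 = 71×72×143/6
= 731016/6 = 121836

Σk² = 121836


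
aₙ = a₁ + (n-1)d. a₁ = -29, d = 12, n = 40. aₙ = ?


aₙ = a₁ + (n-1)d
= -29 + (40-1)×12
= -29 + 468
= 439

a_40 = 439


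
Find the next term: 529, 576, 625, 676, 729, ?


Pattern: perfect squares: n²
Terms: 529, 576, 625, 676, 729
Next term = 784

Next term = 784


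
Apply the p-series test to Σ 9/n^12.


p-series test: Σ c/n^p converges if p > 1, diverges if p ≤ 1 (constant c > 0 doesn't affect convergence).
p = 12
12 > 1 → CONVERGES

Converges (p = 12 > 1)


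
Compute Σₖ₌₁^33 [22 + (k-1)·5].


aₙ = 22 + (33-1)×5 = 182
Sₙ = n(a₁+aₙ)/2 = 33×(22+182)/2
= 33×204/2 = 3366

S_33 = 3366


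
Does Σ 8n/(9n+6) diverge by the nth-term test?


lim(n→∞) 8n/(9n+6) = 8/9 = 8/9  (divide numerator and denominator by n)
lim aₙ = 8/9 ≠ 0 → series DIVERGES

Diverges (lim aₙ = 8/9 ≠ 0)


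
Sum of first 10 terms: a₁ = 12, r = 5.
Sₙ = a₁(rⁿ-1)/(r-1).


Sₙ = 12×(5^10 - 1)/(5 - 1)
= 12×(9765625 - 1)/4
= 12×9765624/4
= 29296872

S_10 = 29296872


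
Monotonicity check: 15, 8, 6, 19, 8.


Differences: -7, -2, 13, -11
Difference at position 3 is +13 (> 0) but position 1 is -7 (< 0) — sequence both rises and falls
→ NOT monotonic

Not monotonic


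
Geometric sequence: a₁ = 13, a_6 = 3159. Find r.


r^(n-1) = aₙ/a₁
r^5 = 3159/13 = 243
r = 243^(1/5)
= 3

r = 3


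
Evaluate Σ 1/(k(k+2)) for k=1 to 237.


1/(k(k+2)) = (1/2)·(1/k - 1/(k+2)) (partial fractions)
Telescoping: Σ = (1/2)·(1 + 1/2 - 1/238 - 1/239) = 42423/56882

Sum = 42423/56882


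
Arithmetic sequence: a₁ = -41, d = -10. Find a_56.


aₙ = a₁ + (n-1)d
= -41 + (56-1)×-10
= -41 - 550
= -591

a_56 = -591


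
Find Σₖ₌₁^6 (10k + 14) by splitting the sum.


Σ(10k+14) = 10·Σk + 14·n
= 10·21 + 14·6
= 210 + 84 = 294

Σ = 294


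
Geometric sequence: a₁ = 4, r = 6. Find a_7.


aₙ = a₁·r^(n-1)
= 4×6^6
= 4×46656
= 186624

a_7 = 186624


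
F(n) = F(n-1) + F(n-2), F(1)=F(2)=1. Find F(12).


Fibonacci sequence: 1, 1, 2, 3, 5, 8, 13, 21, 34, 55, 89, ...
F(12) = 144

F(12) = 144


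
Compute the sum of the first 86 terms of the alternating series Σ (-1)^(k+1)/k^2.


S = 1 - 1/4 + 1/9 - 1/16 + 1/25 - 1/36 + 1/49 - 1/64 ± ...
= 0.8224
(Full series converges to +π²/12 ≈ +0.8225)

S_86 = 0.8224


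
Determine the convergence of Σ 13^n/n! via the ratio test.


aₙ = 13^n/n!
a_{n+1}/aₙ = 13^(n+1)/(n+1)! × n!/13^n
= 13/(n+1)
L = lim(n→∞) 13/(n+1) = 0
L < 1 → series CONVERGES

Converges (ratio test: L = 0 < 1)


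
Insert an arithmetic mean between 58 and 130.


AM = (58 + 130)/2 = 188/2 = 94

AM = 94


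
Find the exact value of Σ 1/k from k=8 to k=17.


Σₖ₌8^17 1/k = 1/8 + 1/9 + 1/10 + 1/11 + 1/12 + 1/13 + 1/14 + 1/15 + 1/16 + 1/17
= 2074783/2450448
≈ 0.8467

Sum = 2074783/2450448 ≈ 0.8467


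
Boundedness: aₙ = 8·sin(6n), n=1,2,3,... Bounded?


For all n, -1 ≤ sin(6n) ≤ 1, so -8 ≤ 8·sin(6n) ≤ 8
Lower bound: -8, Upper bound: 8
The sequence IS bounded

Bounded (-8 ≤ aₙ ≤ 8)


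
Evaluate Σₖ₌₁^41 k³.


n(n+1)/2 = 41×42/2 = 861
Σk³ = 861² = 741321

Σk³ = 741321


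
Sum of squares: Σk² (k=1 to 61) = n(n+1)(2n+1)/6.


n = 61
n(n+1)(2n+1)/6 = 61×62×123/6
= 465186/6 = 77531

Σk² = 77531


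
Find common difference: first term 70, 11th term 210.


d = (aₙ - a₁)/(n-1)
= (210 - 70)/(11-1)
= 140/10 = 14

d = 14


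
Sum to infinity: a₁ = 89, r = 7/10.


S∞ = a₁/(1-r) = 89/(1 - 7/10)
= 89/(3/10)
= 890/3

S∞ = 890/3


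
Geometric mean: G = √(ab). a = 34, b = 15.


GM = √(34×15) = √510 = 22.5832

GM = 22.5832


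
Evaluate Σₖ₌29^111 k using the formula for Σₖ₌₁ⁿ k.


Σₖ₌29^111 k = Σₖ₌₁^111 k − Σₖ₌₁^28 k
= 111·112/2 − 28·29/2
= 6216 − 406 = 5810

Σk = 5810


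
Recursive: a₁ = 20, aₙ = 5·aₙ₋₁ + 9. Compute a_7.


Computing step by step:
a_1 = 20
a_2 = 109
a_3 = 554
a_4 = 2779
a_5 = 13904
a_6 = 69529
a_7 = 347654


a_7 = 347654


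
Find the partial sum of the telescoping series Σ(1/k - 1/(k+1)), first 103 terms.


Telescoping: adjacent terms cancel.
= 1/1 - 1/104
= 1 - 1/104 = 103/104

Sum = 103/104


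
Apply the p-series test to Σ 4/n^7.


p-series test: Σ c/n^p converges if p > 1, diverges if p ≤ 1 (constant c > 0 doesn't affect convergence).
p = 7
7 > 1 → CONVERGES

Converges (p = 7 > 1)


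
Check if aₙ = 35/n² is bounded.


a₁ = 35, a₂ = 35/4, a₃ = 35/9, ...
0 < aₙ ≤ 35 for all n ≥ 1
The sequence IS bounded

Bounded (0 < aₙ ≤ 35)


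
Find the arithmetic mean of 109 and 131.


AM = (109 + 131)/2 = 240/2 = 120

AM = 120


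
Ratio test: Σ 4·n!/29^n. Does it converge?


aₙ = 4·n!/29^n
a_{n+1}/aₙ = (n+1)!/29^(n+1) × 29^n/n!  (constant 4 cancels)
= (n+1)/29
L = lim(n→∞) (n+1)/29 = ∞
L > 1 → series DIVERGES

Diverges (ratio test: L = ∞ > 1)


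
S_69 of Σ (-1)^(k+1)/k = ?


S = 1 - 1/2 + 1/3 - 1/4 + 1/5 - 1/6 + 1/7 - 1/8 ± ...
= 0.7003
(Full series converges to +ln(2) ≈ +0.6931)

S_69 = 0.7003


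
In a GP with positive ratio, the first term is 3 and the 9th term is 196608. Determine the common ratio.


r^(n-1) = aₙ/a₁
r^8 = 196608/3 = 65536
r = 65536^(1/8)
= ±4; taking r > 0 gives r = 4

r = 4


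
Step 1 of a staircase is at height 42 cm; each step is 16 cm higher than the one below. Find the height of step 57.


aₙ = a₁ + (n-1)d
= 42 + (57-1)×16
= 42 + 896
= 938

a_57 = 938


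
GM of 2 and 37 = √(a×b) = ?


GM = √(2×37) = √74 = 8.6023

GM = 8.6023


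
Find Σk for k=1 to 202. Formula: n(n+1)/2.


n(n+1)/2 = 202×203/2 = 41006/2 = 20503

Σk = 20503


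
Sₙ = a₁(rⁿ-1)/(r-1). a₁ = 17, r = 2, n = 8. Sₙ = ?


Sₙ = 17×(2^8 - 1)/(2 - 1)
= 17×(256 - 1)/1
= 17×255/1
= 4335

S_8 = 4335


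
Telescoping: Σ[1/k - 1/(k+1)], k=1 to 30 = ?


Telescoping: adjacent terms cancel.
= 1/1 - 1/31
= 1 - 1/31 = 30/31

Sum = 30/31


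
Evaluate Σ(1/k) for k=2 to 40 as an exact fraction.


Σₖ₌2^40 1/k = 1/2 + 1/3 + 1/4 + ... + 1/40
= 1592457339642613/485721041551200
≈ 3.2785

Sum = 1592457339642613/485721041551200 ≈ 3.2785


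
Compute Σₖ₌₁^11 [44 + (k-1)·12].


aₙ = 44 + (11-1)×12 = 164
Sₙ = n(a₁+aₙ)/2 = 11×(44+164)/2
= 11×208/2 = 1144

S_11 = 1144


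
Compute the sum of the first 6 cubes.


n(n+1)/2 = 6×7/2 = 21
Σk³ = 21² = 441

Σk³ = 441


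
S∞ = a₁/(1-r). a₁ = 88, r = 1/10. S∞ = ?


S∞ = a₁/(1-r) = 88/(1 - 1/10)
= 88/(9/10)
= 880/9

S∞ = 880/9


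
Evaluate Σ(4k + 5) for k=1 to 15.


Σ(4k+5) = 4·Σk + 5·n
= 4·120 + 5·15
= 480 + 75 = 555

Σ = 555


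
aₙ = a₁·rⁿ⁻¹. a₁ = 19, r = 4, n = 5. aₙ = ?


aₙ = a₁·r^(n-1)
= 19×4^4
= 19×256
= 4864

a_5 = 4864


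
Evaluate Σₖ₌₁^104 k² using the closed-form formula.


n = 104
n(n+1)(2n+1)/6 = 104×105×209/6
= 2282280/6 = 380380

Σk² = 380380


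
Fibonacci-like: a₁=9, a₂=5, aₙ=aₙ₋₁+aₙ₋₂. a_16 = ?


Computing iteratively: 9, 5, 14, 19, 33, 52, 85, 137, 222, 359, 581, 940, ...
a_16 = 6443

a_16 = 6443


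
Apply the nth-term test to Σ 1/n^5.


lim(n→∞) 1/n^5 = 0
lim aₙ = 0 → nth-term test is INCONCLUSIVE
(Need other tests; this is actually a convergent p-series with p=5 > 1)

Inconclusive (lim aₙ = 0; need another test)


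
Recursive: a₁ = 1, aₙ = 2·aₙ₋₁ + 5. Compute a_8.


Computing step by step:
a_1 = 1
a_2 = 7
a_3 = 19
a_4 = 43
a_5 = 91
a_6 = 187
a_7 = 379
a_8 = 763


a_8 = 763


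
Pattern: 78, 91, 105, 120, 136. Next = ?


Pattern: triangular numbers: n(n+1)/2
Terms: 78, 91, 105, 120, 136
Next term = 153

Next term = 153


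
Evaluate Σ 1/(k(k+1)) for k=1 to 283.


1/(k(k+1)) = 1/k - 1/(k+1) (partial fractions)
Telescoping: Σ = 1 - 1/284 = 283/284

Sum = 283/284


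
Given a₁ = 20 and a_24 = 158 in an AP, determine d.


d = (aₙ - a₁)/(n-1)
= (158 - 20)/(24-1)
= 138/23 = 6

d = 6


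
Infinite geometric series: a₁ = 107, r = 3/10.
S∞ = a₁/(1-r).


S∞ = a₁/(1-r) = 107/(1 - 3/10)
= 107/(7/10)
= 1070/7

S∞ = 1070/7


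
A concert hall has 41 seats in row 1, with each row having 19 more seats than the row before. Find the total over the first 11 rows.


aₙ = 41 + (11-1)×19 = 231
Sₙ = n(a₁+aₙ)/2 = 11×(41+231)/2
= 11×272/2 = 1496

S_11 = 1496


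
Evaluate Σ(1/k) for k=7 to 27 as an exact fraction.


Σₖ₌7^27 1/k = 1/7 + 1/8 + 1/9 + ... + 1/27
= 115768340663/80313433200
≈ 1.4415

Sum = 115768340663/80313433200 ≈ 1.4415


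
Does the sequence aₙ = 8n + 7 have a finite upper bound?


aₙ = 8n + 7 → as n→∞, aₙ→∞
No finite upper bound exists
The sequence is UNBOUNDED

Unbounded (aₙ → ∞ as n → ∞)


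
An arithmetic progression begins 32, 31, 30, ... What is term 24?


aₙ = a₁ + (n-1)d
= 32 + (24-1)×-1
= 32 - 23
= 9

a_24 = 9


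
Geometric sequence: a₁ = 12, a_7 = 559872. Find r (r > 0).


r^(n-1) = aₙ/a₁
r^6 = 559872/12 = 46656
r = 46656^(1/6)
= ±6; taking r > 0 gives r = 6

r = 6


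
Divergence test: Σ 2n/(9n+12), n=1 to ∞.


lim(n→∞) 2n/(9n+12) = 2/9 = 2/9  (divide numerator and denominator by n)
lim aₙ = 2/9 ≠ 0 → series DIVERGES

Diverges (lim aₙ = 2/9 ≠ 0)


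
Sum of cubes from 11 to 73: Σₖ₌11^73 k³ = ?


Σₖ₌11^73 k³ = [73·74/2]² − [10·11/2]²
= 7295401 − 3025 = 7292376

Σk³ = 7292376


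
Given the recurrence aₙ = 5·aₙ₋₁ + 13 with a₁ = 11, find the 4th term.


Computing step by step:
a_1 = 11
a_2 = 68
a_3 = 353
a_4 = 1778


a_4 = 1778


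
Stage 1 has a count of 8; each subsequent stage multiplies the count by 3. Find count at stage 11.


aₙ = a₁·r^(n-1)
= 8×3^10
= 8×59049
= 472392

a_11 = 472392


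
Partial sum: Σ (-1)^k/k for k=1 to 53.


S = -1 + 1/2 - 1/3 + 1/4 - 1/5 + 1/6 - 1/7 + 1/8 ± ...
= -0.7025
(Full series converges to -ln(2) ≈ -0.6931)

S_53 = -0.7025


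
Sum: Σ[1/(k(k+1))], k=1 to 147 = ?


1/(k(k+1)) = 1/k - 1/(k+1) (partial fractions)
Telescoping: Σ = 1 - 1/148 = 147/148

Sum = 147/148


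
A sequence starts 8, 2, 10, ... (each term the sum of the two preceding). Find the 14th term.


Computing iteratively: 8, 2, 10, 12, 22, 34, 56, 90, 146, 236, 382, 618, ...
a_14 = 1618

a_14 = 1618


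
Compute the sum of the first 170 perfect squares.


n = 170
n(n+1)(2n+1)/6 = 170×171×341/6
= 9912870/6 = 1652145

Σk² = 1652145


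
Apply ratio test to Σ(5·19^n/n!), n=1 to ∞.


aₙ = 5·19^n/n!
a_{n+1}/aₙ = 19^(n+1)/(n+1)! × n!/19^n  (constant 5 cancels)
= 19/(n+1)
L = lim(n→∞) 19/(n+1) = 0
L < 1 → series CONVERGES

Converges (ratio test: L = 0 < 1)


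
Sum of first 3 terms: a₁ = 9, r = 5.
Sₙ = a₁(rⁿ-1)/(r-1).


Sₙ = 9×(5^3 - 1)/(5 - 1)
= 9×(125 - 1)/4
= 9×124/4
= 279

S_3 = 279


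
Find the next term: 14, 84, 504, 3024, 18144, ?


Pattern: geometric (r=6)
Terms: 14, 84, 504, 3024, 18144
Next term = 108864

Next term = 108864


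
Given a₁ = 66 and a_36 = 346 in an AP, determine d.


d = (aₙ - a₁)/(n-1)
= (346 - 66)/(36-1)
= 280/35 = 8

d = 8


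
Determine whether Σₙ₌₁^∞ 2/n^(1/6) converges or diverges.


p-series test: Σ c/n^p converges if p > 1, diverges if p ≤ 1 (constant c > 0 doesn't affect convergence).
p = 1/6
1/6 ≤ 1 → DIVERGES

Diverges (p = 1/6 ≤ 1)


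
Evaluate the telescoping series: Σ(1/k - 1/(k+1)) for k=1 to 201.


Telescoping: adjacent terms cancel.
= 1/1 - 1/202
= 1 - 1/202 = 201/202

Sum = 201/202


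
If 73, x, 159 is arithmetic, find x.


AM = (73 + 159)/2 = 232/2 = 116

AM = 116


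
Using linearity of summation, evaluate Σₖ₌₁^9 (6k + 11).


Σ(6k+11) = 6·Σk + 11·n
= 6·45 + 11·9
= 270 + 99 = 369

Σ = 369


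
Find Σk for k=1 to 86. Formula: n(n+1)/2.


n(n+1)/2 = 86×87/2 = 7482/2 = 3741

Σk = 3741


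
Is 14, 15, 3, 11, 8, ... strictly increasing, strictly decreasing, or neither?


Differences: 1, -12, 8, -3
Difference at position 1 is +1 (> 0) but position 2 is -12 (< 0) — sequence both rises and falls
→ NOT monotonic

Not monotonic


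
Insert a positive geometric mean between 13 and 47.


GM = √(13×47) = √611 = 24.7184

GM = 24.7184


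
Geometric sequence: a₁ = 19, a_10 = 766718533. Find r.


r^(n-1) = aₙ/a₁
r^9 = 766718533/19 = 40353607
r = 40353607^(1/9)
= 7

r = 7


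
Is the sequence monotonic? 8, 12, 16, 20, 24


Differences: 4, 4, 4, 4
All differences > 0 → strictly INCREASING

Monotonically increasing


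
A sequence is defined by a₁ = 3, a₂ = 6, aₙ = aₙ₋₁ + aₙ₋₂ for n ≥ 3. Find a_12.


Computing iteratively: 3, 6, 9, 15, 24, 39, 63, 102, 165, 267, 432, 699
a_12 = 699

a_12 = 699


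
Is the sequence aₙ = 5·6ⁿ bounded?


aₙ = 5·6ⁿ → as n→∞, aₙ→∞ (since base 6 > 1)
No finite upper bound exists
The sequence is UNBOUNDED

Unbounded (aₙ → ∞ as n → ∞)


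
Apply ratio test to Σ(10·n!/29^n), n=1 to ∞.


aₙ = 10·n!/29^n
a_{n+1}/aₙ = (n+1)!/29^(n+1) × 29^n/n!  (constant 10 cancels)
= (n+1)/29
L = lim(n→∞) (n+1)/29 = ∞
L > 1 → series DIVERGES

Diverges (ratio test: L = ∞ > 1)


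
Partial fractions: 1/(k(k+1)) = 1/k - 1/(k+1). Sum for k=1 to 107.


1/(k(k+1)) = 1/k - 1/(k+1) (partial fractions)
Telescoping: Σ = 1 - 1/108 = 107/108

Sum = 107/108


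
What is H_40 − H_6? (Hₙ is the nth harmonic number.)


Σₖ₌7^40 1/k = 1/7 + 1/8 + 1/9 + ... + 1/40
= 888161829393373/485721041551200
≈ 1.8285

Sum = 888161829393373/485721041551200 ≈ 1.8285


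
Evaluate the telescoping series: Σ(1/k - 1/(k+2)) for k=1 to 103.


Telescoping with gap 2: two head and two tail terms survive.
= (1 + 1/2) - (1/104 + 1/105)
= 3/2 - 1/104 - 1/105 = 16171/10920

Sum = 16171/10920


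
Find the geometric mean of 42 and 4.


GM = √(42×4) = √168 = 12.9615

GM = 12.9615


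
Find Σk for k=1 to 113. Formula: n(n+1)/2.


n(n+1)/2 = 113×114/2 = 12882/2 = 6441

Σk = 6441


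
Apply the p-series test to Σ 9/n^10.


p-series test: Σ c/n^p converges if p > 1, diverges if p ≤ 1 (constant c > 0 doesn't affect convergence).
p = 10
10 > 1 → CONVERGES

Converges (p = 10 > 1)


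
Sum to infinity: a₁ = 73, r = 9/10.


S∞ = a₁/(1-r) = 73/(1 - 9/10)
= 73/(1/10)
= 730

S∞ = 730


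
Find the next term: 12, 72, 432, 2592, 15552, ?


Pattern: geometric (r=6)
Terms: 12, 72, 432, 2592, 15552
Next term = 93312

Next term = 93312


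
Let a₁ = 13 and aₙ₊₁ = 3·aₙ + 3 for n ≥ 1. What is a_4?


Computing step by step:
a_1 = 13
a_2 = 42
a_3 = 129
a_4 = 390


a_4 = 390


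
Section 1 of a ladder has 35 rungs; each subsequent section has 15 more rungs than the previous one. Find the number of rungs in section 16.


aₙ = a₁ + (n-1)d
= 35 + (16-1)×15
= 35 + 225
= 260

a_16 = 260


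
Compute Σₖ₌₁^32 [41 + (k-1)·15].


aₙ = 41 + (32-1)×15 = 506
Sₙ = n(a₁+aₙ)/2 = 32×(41+506)/2
= 32×547/2 = 8752

S_32 = 8752


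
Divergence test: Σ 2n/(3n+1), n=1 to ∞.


lim(n→∞) 2n/(3n+1) = 2/3 = 2/3  (divide numerator and denominator by n)
lim aₙ = 2/3 ≠ 0 → series DIVERGES

Diverges (lim aₙ = 2/3 ≠ 0)


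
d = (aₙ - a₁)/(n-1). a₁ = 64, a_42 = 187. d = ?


d = (aₙ - a₁)/(n-1)
= (187 - 64)/(42-1)
= 123/41 = 3

d = 3


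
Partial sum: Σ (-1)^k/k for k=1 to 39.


S = -1 + 1/2 - 1/3 + 1/4 - 1/5 + 1/6 - 1/7 + 1/8 ± ...
= -0.7058
(Full series converges to -ln(2) ≈ -0.6931)

S_39 = -0.7058


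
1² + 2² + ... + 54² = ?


n = 54
n(n+1)(2n+1)/6 = 54×55×109/6
= 323730/6 = 53955

Σk² = 53955


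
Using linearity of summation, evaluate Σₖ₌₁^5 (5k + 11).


Σ(5k+11) = 5·Σk + 11·n
= 5·15 + 11·5
= 75 + 55 = 130

Σ = 130


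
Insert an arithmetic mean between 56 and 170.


AM = (56 + 170)/2 = 226/2 = 113

AM = 113


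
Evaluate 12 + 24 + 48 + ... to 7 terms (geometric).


Sₙ = 12×(2^7 - 1)/(2 - 1)
= 12×(128 - 1)/1
= 12×127/1
= 1524

S_7 = 1524


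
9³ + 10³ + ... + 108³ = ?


Σₖ₌9^108 k³ = [108·109/2]² − [8·9/2]²
= 34644996 − 1296 = 34643700

Σk³ = 34643700


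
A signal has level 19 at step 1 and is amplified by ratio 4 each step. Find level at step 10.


aₙ = a₁·r^(n-1)
= 19×4^9
= 19×262144
= 4980736

a_10 = 4980736


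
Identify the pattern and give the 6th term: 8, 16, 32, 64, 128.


Pattern: geometric (r=2)
Terms: 8, 16, 32, 64, 128
Next term = 256

Next term = 256


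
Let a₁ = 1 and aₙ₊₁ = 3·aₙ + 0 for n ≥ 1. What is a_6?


Computing step by step:
a_1 = 1
a_2 = 3
a_3 = 9
a_4 = 27
a_5 = 81
a_6 = 243


a_6 = 243


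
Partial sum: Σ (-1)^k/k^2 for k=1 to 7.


S = -1 + 1/4 - 1/9 + 1/16 - 1/25 + 1/36 - 1/49
= -0.8312
(Full series converges to -π²/12 ≈ -0.8225)

S_7 = -0.8312


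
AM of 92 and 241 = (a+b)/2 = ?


AM = (92 + 241)/2 = 333/2 = 166.5

AM = 166.5


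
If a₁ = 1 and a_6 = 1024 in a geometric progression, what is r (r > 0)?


r^(n-1) = aₙ/a₁
r^5 = 1024/1 = 1024
r = 1024^(1/5)
= 4

r = 4


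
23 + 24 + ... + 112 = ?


Σₖ₌23^112 k = Σₖ₌₁^112 k − Σₖ₌₁^22 k
= 112·113/2 − 22·23/2
= 6328 − 253 = 6075

Σk = 6075


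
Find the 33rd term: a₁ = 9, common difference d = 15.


aₙ = a₁ + (n-1)d
= 9 + (33-1)×15
= 9 + 480
= 489

a_33 = 489


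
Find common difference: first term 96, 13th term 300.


d = (aₙ - a₁)/(n-1)
= (300 - 96)/(13-1)
= 204/12 = 17

d = 17


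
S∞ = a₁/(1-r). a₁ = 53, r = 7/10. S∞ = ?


S∞ = a₁/(1-r) = 53/(1 - 7/10)
= 53/(3/10)
= 530/3

S∞ = 530/3


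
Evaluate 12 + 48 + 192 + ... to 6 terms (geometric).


Sₙ = 12×(4^6 - 1)/(4 - 1)
= 12×(4096 - 1)/3
= 12×4095/3
= 16380

S_6 = 16380


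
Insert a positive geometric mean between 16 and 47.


GM = √(16×47) = √752 = 27.4226

GM = 27.4226


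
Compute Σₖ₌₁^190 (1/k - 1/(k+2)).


Telescoping with gap 2: two head and two tail terms survive.
= (1 + 1/2) - (1/191 + 1/192)
= 3/2 - 1/191 - 1/192 = 54625/36672

Sum = 54625/36672


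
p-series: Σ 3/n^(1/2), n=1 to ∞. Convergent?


p-series test: Σ c/n^p converges if p > 1, diverges if p ≤ 1 (constant c > 0 doesn't affect convergence).
p = 1/2
1/2 ≤ 1 → DIVERGES

Diverges (p = 1/2 ≤ 1)


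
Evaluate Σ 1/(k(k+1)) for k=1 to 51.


1/(k(k+1)) = 1/k - 1/(k+1) (partial fractions)
Telescoping: Σ = 1 - 1/52 = 51/52

Sum = 51/52


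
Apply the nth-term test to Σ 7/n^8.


lim(n→∞) 7/n^8 = 0
lim aₙ = 0 → nth-term test is INCONCLUSIVE
(Need other tests; this is actually a convergent p-series with p=8 > 1)

Inconclusive (lim aₙ = 0; need another test)


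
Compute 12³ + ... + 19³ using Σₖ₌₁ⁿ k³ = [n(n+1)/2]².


Σₖ₌12^19 k³ = [19·20/2]² − [11·12/2]²
= 36100 − 4356 = 31744

Σk³ = 31744


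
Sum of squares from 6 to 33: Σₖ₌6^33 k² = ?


Σₖ₌6^33 k² = Σₖ₌₁^33 k² − Σₖ₌₁^5 k²
= 33·34·67/6 − 5·6·11/6
= 12529 − 55 = 12474

Σk² = 12474


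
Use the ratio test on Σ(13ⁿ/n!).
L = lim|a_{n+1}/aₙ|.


aₙ = 13^n/n!
a_{n+1}/aₙ = 13^(n+1)/(n+1)! × n!/13^n
= 13/(n+1)
L = lim(n→∞) 13/(n+1) = 0
L < 1 → series CONVERGES

Converges (ratio test: L = 0 < 1)


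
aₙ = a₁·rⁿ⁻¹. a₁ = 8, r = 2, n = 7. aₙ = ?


aₙ = a₁·r^(n-1)
= 8×2^6
= 8×64
= 512

a_7 = 512


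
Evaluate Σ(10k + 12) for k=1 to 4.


Σ(10k+12) = 10·Σk + 12·n
= 10·10 + 12·4
= 100 + 48 = 148

Σ = 148


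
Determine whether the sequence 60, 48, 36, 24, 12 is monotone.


Differences: -12, -12, -12, -12
All differences < 0 → strictly DECREASING

Monotonically decreasing


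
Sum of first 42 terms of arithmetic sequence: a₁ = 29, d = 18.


aₙ = 29 + (42-1)×18 = 767
Sₙ = n(a₁+aₙ)/2 = 42×(29+767)/2
= 42×796/2 = 16716

S_42 = 16716


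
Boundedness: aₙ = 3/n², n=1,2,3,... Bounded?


a₁ = 3, a₂ = 3/4, a₃ = 3/9, ...
0 < aₙ ≤ 3 for all n ≥ 1
The sequence IS bounded

Bounded (0 < aₙ ≤ 3)


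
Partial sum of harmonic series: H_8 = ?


H_8 = 1/1 + 1/2 + 1/3 + 1/4 + 1/5 + 1/6 + 1/7 + 1/8
= 761/280
≈ 2.7179

H_8 = 761/280 ≈ 2.7179


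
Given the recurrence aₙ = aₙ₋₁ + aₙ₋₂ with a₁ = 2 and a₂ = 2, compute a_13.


Computing iteratively: 2, 2, 4, 6, 10, 16, 26, 42, 68, 110, 178, 288, ...
a_13 = 466

a_13 = 466


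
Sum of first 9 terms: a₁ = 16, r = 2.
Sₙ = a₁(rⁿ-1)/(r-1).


Sₙ = 16×(2^9 - 1)/(2 - 1)
= 16×(512 - 1)/1
= 16×511/1
= 8176

S_9 = 8176


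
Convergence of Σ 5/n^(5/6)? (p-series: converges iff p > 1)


p-series test: Σ c/n^p converges if p > 1, diverges if p ≤ 1 (constant c > 0 doesn't affect convergence).
p = 5/6
5/6 ≤ 1 → DIVERGES

Diverges (p = 5/6 ≤ 1)


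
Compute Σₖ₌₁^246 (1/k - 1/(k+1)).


Telescoping: adjacent terms cancel.
= 1/1 - 1/247
= 1 - 1/247 = 246/247

Sum = 246/247


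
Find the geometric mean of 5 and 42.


GM = √(5×42) = √210 = 14.4914

GM = 14.4914


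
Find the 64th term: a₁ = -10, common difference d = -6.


aₙ = a₁ + (n-1)d
= -10 + (64-1)×-6
= -10 - 378
= -388

a_64 = -388


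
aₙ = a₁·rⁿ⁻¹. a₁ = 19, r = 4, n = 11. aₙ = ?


aₙ = a₁·r^(n-1)
= 19×4^10
= 19×1048576
= 19922944

a_11 = 19922944


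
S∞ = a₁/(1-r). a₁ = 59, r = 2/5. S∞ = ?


S∞ = a₁/(1-r) = 59/(1 - 2/5)
= 59/(3/5)
= 295/3

S∞ = 295/3


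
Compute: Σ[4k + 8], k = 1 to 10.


Σ(4k+8) = 4·Σk + 8·n
= 4·55 + 8·10
= 220 + 80 = 300

Σ = 300


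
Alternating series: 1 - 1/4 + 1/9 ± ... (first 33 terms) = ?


S = 1 - 1/4 + 1/9 - 1/16 + 1/25 - 1/36 + 1/49 - 1/64 ± ...
= 0.8229
(Full series converges to +π²/12 ≈ +0.8225)

S_33 = 0.8229


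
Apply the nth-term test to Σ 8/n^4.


lim(n→∞) 8/n^4 = 0
lim aₙ = 0 → nth-term test is INCONCLUSIVE
(Need other tests; this is actually a convergent p-series with p=4 > 1)

Inconclusive (lim aₙ = 0; need another test)


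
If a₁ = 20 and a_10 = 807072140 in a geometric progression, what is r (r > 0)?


r^(n-1) = aₙ/a₁
r^9 = 807072140/20 = 40353607
r = 40353607^(1/9)
= 7

r = 7


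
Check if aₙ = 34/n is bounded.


a₁ = 34, a₂ = 34/2, a₃ = 34/3, ...
0 < aₙ ≤ 34 for all n ≥ 1
Lower bound: 0, Upper bound: 34
The sequence IS bounded

Bounded (0 < aₙ ≤ 34)


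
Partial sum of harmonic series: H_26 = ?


H_26 = 1/1 + 1/2 + 1/3 + ... + 1/26
= 34395742267/8923714800
≈ 3.8544

H_26 = 34395742267/8923714800 ≈ 3.8544


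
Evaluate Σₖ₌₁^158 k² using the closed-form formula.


n = 158
n(n+1)(2n+1)/6 = 158×159×317/6
= 7963674/6 = 1327279

Σk² = 1327279


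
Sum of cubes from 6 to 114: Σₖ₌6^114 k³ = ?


Σₖ₌6^114 k³ = [114·115/2]² − [5·6/2]²
= 42968025 − 225 = 42967800

Σk³ = 42967800


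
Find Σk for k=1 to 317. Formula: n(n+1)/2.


n(n+1)/2 = 317×318/2 = 100806/2 = 50403

Σk = 50403


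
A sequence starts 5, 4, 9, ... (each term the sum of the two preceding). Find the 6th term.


Computing iteratively: 5, 4, 9, 13, 22, 35
a_6 = 35

a_6 = 35


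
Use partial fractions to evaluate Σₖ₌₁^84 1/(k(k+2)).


1/(k(k+2)) = (1/2)·(1/k - 1/(k+2)) (partial fractions)
Telescoping: Σ = (1/2)·(1 + 1/2 - 1/85 - 1/86) = 5397/7310

Sum = 5397/7310


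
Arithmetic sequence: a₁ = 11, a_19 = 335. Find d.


d = (aₙ - a₁)/(n-1)
= (335 - 11)/(19-1)
= 324/18 = 18

d = 18


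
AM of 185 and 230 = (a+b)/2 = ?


AM = (185 + 230)/2 = 415/2 = 207.5

AM = 207.5


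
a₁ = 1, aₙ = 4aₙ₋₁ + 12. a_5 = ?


Computing step by step:
a_1 = 1
a_2 = 16
a_3 = 76
a_4 = 316
a_5 = 1276


a_5 = 1276


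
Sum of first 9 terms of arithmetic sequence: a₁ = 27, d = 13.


aₙ = 27 + (9-1)×13 = 131
Sₙ = n(a₁+aₙ)/2 = 9×(27+131)/2
= 9×158/2 = 711

S_9 = 711


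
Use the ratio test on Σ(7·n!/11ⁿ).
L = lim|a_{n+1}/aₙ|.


aₙ = 7·n!/11^n
a_{n+1}/aₙ = (n+1)!/11^(n+1) × 11^n/n!  (constant 7 cancels)
= (n+1)/11
L = lim(n→∞) (n+1)/11 = ∞
L > 1 → series DIVERGES

Diverges (ratio test: L = ∞ > 1)


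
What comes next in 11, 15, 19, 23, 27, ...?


Pattern: arithmetic (d=4)
Terms: 11, 15, 19, 23, 27
Next term = 31

Next term = 31


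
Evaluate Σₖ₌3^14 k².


Σₖ₌3^14 k² = Σₖ₌₁^14 k² − Σₖ₌₁^2 k²
= 14·15·29/6 − 2·3·5/6
= 1015 − 5 = 1010

Σk² = 1010


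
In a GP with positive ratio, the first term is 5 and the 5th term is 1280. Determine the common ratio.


r^(n-1) = aₙ/a₁
r^4 = 1280/5 = 256
r = 256^(1/4)
= ±4; taking r > 0 gives r = 4

r = 4
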